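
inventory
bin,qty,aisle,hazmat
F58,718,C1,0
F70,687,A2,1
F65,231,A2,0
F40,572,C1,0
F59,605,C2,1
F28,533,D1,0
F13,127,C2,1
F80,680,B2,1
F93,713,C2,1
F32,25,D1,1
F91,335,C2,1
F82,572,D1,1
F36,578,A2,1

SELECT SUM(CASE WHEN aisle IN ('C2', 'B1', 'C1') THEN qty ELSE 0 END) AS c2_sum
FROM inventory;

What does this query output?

bin=F58: ✓ → 718
bin=F70: ✗
bin=F65: ✗
bin=F40: ✓ → 572
bin=F59: ✓ → 605
bin=F28: ✗
bin=F13: ✓ → 127
bin=F80: ✗
bin=F93: ✓ → 713
bin=F32: ✗
bin=F91: ✓ → 335
bin=F82: ✗
bin=F36: ✗
c2_sum = 718 + 572 + 605 + 127 + 713 + 335 = 3070

3070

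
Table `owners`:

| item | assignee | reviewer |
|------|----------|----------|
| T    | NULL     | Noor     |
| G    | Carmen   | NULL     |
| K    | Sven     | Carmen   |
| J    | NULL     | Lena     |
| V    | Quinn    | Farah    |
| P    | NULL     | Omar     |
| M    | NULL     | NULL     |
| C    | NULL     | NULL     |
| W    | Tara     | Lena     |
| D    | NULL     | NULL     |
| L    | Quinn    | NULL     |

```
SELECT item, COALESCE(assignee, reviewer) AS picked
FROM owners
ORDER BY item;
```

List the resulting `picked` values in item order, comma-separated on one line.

NULL, NULL, Carmen, Lena, Sven, Quinn, NULL, Omar, Noor, Quinn, Tara

item=C: assignee=NULL, reviewer=NULL (all NULL) → NULL
item=D: assignee=NULL, reviewer=NULL (all NULL) → NULL
item=G: assignee=Carmen → Carmen
item=J: assignee=NULL, reviewer=Lena → Lena
item=K: assignee=Sven → Sven
item=L: assignee=Quinn → Quinn
item=M: assignee=NULL, reviewer=NULL (all NULL) → NULL
item=P: assignee=NULL, reviewer=Omar → Omar
item=T: assignee=NULL, reviewer=Noor → Noor
item=V: assignee=Quinn → Quinn
item=W: assignee=Tara → Tara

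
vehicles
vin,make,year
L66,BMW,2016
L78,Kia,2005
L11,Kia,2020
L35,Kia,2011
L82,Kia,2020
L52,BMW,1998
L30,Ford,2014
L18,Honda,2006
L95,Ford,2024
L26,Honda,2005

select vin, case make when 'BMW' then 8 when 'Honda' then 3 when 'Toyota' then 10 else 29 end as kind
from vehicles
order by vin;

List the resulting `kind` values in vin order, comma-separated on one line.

29, 3, 3, 29, 29, 8, 8, 29, 29, 29

vin=L11: ELSE → 29
vin=L18: make='Honda' → 3
vin=L26: make='Honda' → 3
vin=L30: ELSE → 29
vin=L35: ELSE → 29
vin=L52: make='BMW' → 8
vin=L66: make='BMW' → 8
vin=L78: ELSE → 29
vin=L82: ELSE → 29
vin=L95: ELSE → 29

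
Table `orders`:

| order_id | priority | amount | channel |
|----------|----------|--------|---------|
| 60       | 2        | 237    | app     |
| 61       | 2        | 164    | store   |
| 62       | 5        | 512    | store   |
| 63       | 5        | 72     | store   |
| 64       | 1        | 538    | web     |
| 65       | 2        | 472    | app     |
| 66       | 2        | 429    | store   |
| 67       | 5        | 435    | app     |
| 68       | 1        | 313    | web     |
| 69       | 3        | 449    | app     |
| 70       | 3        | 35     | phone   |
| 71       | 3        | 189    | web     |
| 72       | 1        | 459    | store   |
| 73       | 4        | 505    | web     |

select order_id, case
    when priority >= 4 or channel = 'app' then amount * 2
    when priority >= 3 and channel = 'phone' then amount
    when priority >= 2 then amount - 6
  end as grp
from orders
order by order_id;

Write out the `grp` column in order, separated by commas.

order_id=60: priority >= 4 or channel = 'app' → 474
order_id=61: priority >= 2 → 158
order_id=62: priority >= 4 or channel = 'app' → 1024
order_id=63: priority >= 4 or channel = 'app' → 144
order_id=64: (no match → NULL) → NULL
order_id=65: priority >= 4 or channel = 'app' → 944
order_id=66: priority >= 2 → 423
order_id=67: priority >= 4 or channel = 'app' → 870
order_id=68: (no match → NULL) → NULL
order_id=69: priority >= 4 or channel = 'app' → 898
order_id=70: priority >= 3 and channel = 'phone' → 35
order_id=71: priority >= 2 → 183
order_id=72: (no match → NULL) → NULL
order_id=73: priority >= 4 or channel = 'app' → 1010

474, 158, 1024, 144, NULL, 944, 423, 870, NULL, 898, 35, 183, NULL, 1010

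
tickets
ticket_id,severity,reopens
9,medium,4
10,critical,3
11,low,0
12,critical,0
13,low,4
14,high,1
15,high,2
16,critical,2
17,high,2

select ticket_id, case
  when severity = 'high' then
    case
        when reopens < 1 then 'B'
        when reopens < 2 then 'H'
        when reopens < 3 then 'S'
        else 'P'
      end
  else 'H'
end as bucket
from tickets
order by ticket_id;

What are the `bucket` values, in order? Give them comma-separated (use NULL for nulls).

H, H, H, H, H, H, S, H, S

ticket_id=9: severity='medium' → outer ELSE → H
ticket_id=10: severity='critical' → outer ELSE → H
ticket_id=11: severity='low' → outer ELSE → H
ticket_id=12: severity='critical' → outer ELSE → H
ticket_id=13: severity='low' → outer ELSE → H
ticket_id=14: severity='high' → inner[reopens < 2] → H
ticket_id=15: severity='high' → inner[reopens < 3] → S
ticket_id=16: severity='critical' → outer ELSE → H
ticket_id=17: severity='high' → inner[reopens < 3] → S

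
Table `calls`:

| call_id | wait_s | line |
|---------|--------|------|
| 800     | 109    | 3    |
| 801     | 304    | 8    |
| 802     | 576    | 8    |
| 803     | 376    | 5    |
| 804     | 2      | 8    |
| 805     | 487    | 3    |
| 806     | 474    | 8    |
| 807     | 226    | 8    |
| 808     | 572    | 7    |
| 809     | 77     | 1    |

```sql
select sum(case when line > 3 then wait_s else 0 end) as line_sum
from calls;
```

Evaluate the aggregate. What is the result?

2530

call_id=800: ✗
call_id=801: ✓ → 304
call_id=802: ✓ → 576
call_id=803: ✓ → 376
call_id=804: ✓ → 2
call_id=805: ✗
call_id=806: ✓ → 474
call_id=807: ✓ → 226
call_id=808: ✓ → 572
call_id=809: ✗
line_sum = 304 + 576 + 376 + 2 + 474 + 226 + 572 = 2530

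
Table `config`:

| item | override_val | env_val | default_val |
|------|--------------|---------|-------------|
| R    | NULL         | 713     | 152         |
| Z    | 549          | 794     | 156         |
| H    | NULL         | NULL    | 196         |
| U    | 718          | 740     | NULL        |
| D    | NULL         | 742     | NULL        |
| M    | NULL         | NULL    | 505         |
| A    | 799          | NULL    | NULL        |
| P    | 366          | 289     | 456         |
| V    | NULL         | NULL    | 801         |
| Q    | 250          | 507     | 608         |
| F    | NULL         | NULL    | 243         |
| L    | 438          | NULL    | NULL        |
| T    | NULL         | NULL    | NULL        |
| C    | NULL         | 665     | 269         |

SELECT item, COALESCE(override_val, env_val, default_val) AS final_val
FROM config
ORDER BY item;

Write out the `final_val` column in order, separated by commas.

799, 665, 742, 243, 196, 438, 505, 366, 250, 713, NULL, 718, 801, 549

item=A: override_val=799 → 799
item=C: override_val=NULL, env_val=665 → 665
item=D: override_val=NULL, env_val=742 → 742
item=F: override_val=NULL, env_val=NULL, default_val=243 → 243
item=H: override_val=NULL, env_val=NULL, default_val=196 → 196
item=L: override_val=438 → 438
item=M: override_val=NULL, env_val=NULL, default_val=505 → 505
item=P: override_val=366 → 366
item=Q: override_val=250 → 250
item=R: override_val=NULL, env_val=713 → 713
item=T: override_val=NULL, env_val=NULL, default_val=NULL (all NULL) → NULL
item=U: override_val=718 → 718
item=V: override_val=NULL, env_val=NULL, default_val=801 → 801
item=Z: override_val=549 → 549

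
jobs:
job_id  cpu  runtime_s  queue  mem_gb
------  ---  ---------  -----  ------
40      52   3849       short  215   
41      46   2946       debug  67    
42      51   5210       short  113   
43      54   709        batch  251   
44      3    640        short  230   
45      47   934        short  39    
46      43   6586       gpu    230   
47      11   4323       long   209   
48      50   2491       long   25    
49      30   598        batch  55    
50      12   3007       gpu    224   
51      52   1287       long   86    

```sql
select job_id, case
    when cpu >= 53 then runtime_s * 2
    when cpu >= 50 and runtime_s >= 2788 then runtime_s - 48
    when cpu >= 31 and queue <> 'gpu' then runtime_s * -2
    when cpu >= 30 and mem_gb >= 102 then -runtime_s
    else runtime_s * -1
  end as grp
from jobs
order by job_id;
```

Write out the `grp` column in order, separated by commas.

3801, -5892, 5162, 1418, -640, -1868, -6586, -4323, -4982, -598, -3007, -2574

job_id=40: cpu >= 50 and runtime_s >= 2788 → 3801
job_id=41: cpu >= 31 and queue <> 'gpu' → -5892
job_id=42: cpu >= 50 and runtime_s >= 2788 → 5162
job_id=43: cpu >= 53 → 1418
job_id=44: ELSE → -640
job_id=45: cpu >= 31 and queue <> 'gpu' → -1868
job_id=46: cpu >= 30 and mem_gb >= 102 → -6586
job_id=47: ELSE → -4323
job_id=48: cpu >= 31 and queue <> 'gpu' → -4982
job_id=49: ELSE → -598
job_id=50: ELSE → -3007
job_id=51: cpu >= 31 and queue <> 'gpu' → -2574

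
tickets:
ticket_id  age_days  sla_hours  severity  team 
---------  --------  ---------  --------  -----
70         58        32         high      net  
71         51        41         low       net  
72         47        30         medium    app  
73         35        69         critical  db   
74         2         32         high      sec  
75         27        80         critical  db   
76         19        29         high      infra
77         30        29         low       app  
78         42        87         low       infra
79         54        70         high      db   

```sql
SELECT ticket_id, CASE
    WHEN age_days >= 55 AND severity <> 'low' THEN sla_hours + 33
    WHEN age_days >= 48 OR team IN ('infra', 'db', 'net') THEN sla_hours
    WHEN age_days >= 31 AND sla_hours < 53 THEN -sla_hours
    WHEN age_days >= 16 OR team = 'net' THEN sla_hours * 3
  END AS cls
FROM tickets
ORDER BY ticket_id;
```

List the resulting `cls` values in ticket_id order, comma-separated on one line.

65, 41, -30, 69, NULL, 80, 29, 87, 87, 70

ticket_id=70: age_days >= 55 AND severity <> 'low' → 65
ticket_id=71: age_days >= 48 OR team IN ('infra', 'db', 'net') → 41
ticket_id=72: age_days >= 31 AND sla_hours < 53 → -30
ticket_id=73: age_days >= 48 OR team IN ('infra', 'db', 'net') → 69
ticket_id=74: (no match → NULL) → NULL
ticket_id=75: age_days >= 48 OR team IN ('infra', 'db', 'net') → 80
ticket_id=76: age_days >= 48 OR team IN ('infra', 'db', 'net') → 29
ticket_id=77: age_days >= 16 OR team = 'net' → 87
ticket_id=78: age_days >= 48 OR team IN ('infra', 'db', 'net') → 87
ticket_id=79: age_days >= 48 OR team IN ('infra', 'db', 'net') → 70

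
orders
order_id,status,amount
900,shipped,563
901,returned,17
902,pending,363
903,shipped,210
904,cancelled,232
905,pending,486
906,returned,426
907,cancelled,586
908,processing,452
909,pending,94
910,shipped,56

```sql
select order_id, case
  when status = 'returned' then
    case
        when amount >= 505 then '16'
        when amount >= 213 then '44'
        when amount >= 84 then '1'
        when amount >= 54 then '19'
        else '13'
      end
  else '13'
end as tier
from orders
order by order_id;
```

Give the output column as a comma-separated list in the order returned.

order_id=900: status='shipped' → outer ELSE → 13
order_id=901: status='returned' → inner[ELSE] → 13
order_id=902: status='pending' → outer ELSE → 13
order_id=903: status='shipped' → outer ELSE → 13
order_id=904: status='cancelled' → outer ELSE → 13
order_id=905: status='pending' → outer ELSE → 13
order_id=906: status='returned' → inner[amount >= 213] → 44
order_id=907: status='cancelled' → outer ELSE → 13
order_id=908: status='processing' → outer ELSE → 13
order_id=909: status='pending' → outer ELSE → 13
order_id=910: status='shipped' → outer ELSE → 13

13, 13, 13, 13, 13, 13, 44, 13, 13, 13, 13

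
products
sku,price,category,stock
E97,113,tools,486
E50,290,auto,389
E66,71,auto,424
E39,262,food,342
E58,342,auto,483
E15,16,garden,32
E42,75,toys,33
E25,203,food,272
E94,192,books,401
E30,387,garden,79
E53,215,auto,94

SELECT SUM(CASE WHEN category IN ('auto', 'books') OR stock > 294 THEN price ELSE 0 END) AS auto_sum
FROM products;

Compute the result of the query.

sku=E97: ✓ → 113
sku=E50: ✓ → 290
sku=E66: ✓ → 71
sku=E39: ✓ → 262
sku=E58: ✓ → 342
sku=E15: ✗
sku=E42: ✗
sku=E25: ✗
sku=E94: ✓ → 192
sku=E30: ✗
sku=E53: ✓ → 215
auto_sum = 113 + 290 + 71 + 262 + 342 + 192 + 215 = 1485

1485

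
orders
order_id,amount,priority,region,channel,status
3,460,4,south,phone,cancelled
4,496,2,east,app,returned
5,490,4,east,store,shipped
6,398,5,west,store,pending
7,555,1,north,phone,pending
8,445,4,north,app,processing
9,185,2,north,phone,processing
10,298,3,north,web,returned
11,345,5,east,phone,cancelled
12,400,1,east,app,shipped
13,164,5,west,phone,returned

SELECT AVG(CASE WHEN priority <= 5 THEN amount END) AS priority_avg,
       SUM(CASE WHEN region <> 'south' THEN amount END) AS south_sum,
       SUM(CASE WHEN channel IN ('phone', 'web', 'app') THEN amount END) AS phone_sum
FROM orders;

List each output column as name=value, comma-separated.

[priority_avg: priority <= 5]
order_id=3: ✓ → 460
order_id=4: ✓ → 496
order_id=5: ✓ → 490
order_id=6: ✓ → 398
order_id=7: ✓ → 555
order_id=8: ✓ → 445
order_id=9: ✓ → 185
order_id=10: ✓ → 298
order_id=11: ✓ → 345
order_id=12: ✓ → 400
order_id=13: ✓ → 164
priority_avg = (460 + 496 + 490 + 398 + 555 + 445 + 185 + 298 + 345 + 400 + 164) / 11 = 385.0909090909
—
[south_sum: region <> 'south']
order_id=3: ✗
order_id=4: ✓ → 496
order_id=5: ✓ → 490
order_id=6: ✓ → 398
order_id=7: ✓ → 555
order_id=8: ✓ → 445
order_id=9: ✓ → 185
order_id=10: ✓ → 298
order_id=11: ✓ → 345
order_id=12: ✓ → 400
order_id=13: ✓ → 164
south_sum = 496 + 490 + 398 + 555 + 445 + 185 + 298 + 345 + 400 + 164 = 3776
—
[phone_sum: channel IN ('phone', 'web', 'app')]
order_id=3: ✓ → 460
order_id=4: ✓ → 496
order_id=5: ✗
order_id=6: ✗
order_id=7: ✓ → 555
order_id=8: ✓ → 445
order_id=9: ✓ → 185
order_id=10: ✓ → 298
order_id=11: ✓ → 345
order_id=12: ✓ → 400
order_id=13: ✓ → 164
phone_sum = 460 + 496 + 555 + 445 + 185 + 298 + 345 + 400 + 164 = 3348

priority_avg=385.0909090909, south_sum=3776, phone_sum=3348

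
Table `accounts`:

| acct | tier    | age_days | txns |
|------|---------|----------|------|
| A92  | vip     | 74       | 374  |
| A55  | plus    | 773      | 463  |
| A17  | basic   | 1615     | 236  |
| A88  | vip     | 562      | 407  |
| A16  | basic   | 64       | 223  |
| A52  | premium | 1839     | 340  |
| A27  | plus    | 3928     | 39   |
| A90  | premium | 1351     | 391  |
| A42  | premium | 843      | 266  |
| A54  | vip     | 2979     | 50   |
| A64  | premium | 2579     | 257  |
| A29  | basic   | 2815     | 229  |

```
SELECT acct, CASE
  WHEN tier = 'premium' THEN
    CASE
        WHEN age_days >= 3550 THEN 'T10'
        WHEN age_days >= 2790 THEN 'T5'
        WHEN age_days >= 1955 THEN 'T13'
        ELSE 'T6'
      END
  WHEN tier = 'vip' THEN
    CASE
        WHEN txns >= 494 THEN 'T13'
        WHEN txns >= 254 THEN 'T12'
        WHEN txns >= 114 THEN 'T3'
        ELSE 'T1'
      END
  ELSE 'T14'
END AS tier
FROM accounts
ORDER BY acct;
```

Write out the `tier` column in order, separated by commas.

T14, T14, T14, T14, T6, T6, T1, T14, T13, T12, T6, T12

acct=A16: tier='basic' → outer ELSE → T14
acct=A17: tier='basic' → outer ELSE → T14
acct=A27: tier='plus' → outer ELSE → T14
acct=A29: tier='basic' → outer ELSE → T14
acct=A42: tier='premium' → inner[ELSE] → T6
acct=A52: tier='premium' → inner[ELSE] → T6
acct=A54: tier='vip' → inner[ELSE] → T1
acct=A55: tier='plus' → outer ELSE → T14
acct=A64: tier='premium' → inner[age_days >= 1955] → T13
acct=A88: tier='vip' → inner[txns >= 254] → T12
acct=A90: tier='premium' → inner[ELSE] → T6
acct=A92: tier='vip' → inner[txns >= 254] → T12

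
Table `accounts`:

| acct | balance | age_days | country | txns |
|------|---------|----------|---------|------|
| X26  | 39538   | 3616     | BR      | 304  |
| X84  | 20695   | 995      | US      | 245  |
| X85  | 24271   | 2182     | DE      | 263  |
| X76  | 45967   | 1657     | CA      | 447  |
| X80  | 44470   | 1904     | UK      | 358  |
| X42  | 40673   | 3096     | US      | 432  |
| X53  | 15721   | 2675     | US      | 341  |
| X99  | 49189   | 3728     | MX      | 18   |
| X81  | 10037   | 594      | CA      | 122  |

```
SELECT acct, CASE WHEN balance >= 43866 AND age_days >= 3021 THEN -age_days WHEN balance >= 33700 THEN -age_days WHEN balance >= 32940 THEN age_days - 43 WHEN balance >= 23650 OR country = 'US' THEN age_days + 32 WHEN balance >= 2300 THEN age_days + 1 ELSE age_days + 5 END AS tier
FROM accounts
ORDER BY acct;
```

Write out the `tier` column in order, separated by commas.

-3616, -3096, 2707, -1657, -1904, 595, 1027, 2214, -3728

acct=X26: balance >= 33700 → -3616
acct=X42: balance >= 33700 → -3096
acct=X53: balance >= 23650 OR country = 'US' → 2707
acct=X76: balance >= 33700 → -1657
acct=X80: balance >= 33700 → -1904
acct=X81: balance >= 2300 → 595
acct=X84: balance >= 23650 OR country = 'US' → 1027
acct=X85: balance >= 23650 OR country = 'US' → 2214
acct=X99: balance >= 43866 AND age_days >= 3021 → -3728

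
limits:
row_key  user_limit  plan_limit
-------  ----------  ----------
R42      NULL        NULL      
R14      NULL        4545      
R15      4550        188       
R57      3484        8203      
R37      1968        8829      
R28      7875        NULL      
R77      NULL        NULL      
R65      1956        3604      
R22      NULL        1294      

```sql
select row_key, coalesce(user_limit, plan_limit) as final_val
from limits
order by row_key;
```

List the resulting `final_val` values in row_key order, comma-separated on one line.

row_key=R14: user_limit=NULL, plan_limit=4545 → 4545
row_key=R15: user_limit=4550 → 4550
row_key=R22: user_limit=NULL, plan_limit=1294 → 1294
row_key=R28: user_limit=7875 → 7875
row_key=R37: user_limit=1968 → 1968
row_key=R42: user_limit=NULL, plan_limit=NULL (all NULL) → NULL
row_key=R57: user_limit=3484 → 3484
row_key=R65: user_limit=1956 → 1956
row_key=R77: user_limit=NULL, plan_limit=NULL (all NULL) → NULL

4545, 4550, 1294, 7875, 1968, NULL, 3484, 1956, NULL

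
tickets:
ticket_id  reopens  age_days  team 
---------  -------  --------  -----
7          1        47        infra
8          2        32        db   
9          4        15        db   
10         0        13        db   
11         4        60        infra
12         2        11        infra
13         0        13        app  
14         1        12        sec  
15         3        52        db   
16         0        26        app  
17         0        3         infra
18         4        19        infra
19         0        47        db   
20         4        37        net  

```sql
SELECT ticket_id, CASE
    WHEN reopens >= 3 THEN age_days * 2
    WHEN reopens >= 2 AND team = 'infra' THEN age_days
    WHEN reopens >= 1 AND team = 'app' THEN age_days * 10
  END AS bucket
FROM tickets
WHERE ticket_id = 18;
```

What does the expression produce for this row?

38

ticket_id = 18: reopens=4, age_days=19, team=infra.
reopens >= 3 → true → 38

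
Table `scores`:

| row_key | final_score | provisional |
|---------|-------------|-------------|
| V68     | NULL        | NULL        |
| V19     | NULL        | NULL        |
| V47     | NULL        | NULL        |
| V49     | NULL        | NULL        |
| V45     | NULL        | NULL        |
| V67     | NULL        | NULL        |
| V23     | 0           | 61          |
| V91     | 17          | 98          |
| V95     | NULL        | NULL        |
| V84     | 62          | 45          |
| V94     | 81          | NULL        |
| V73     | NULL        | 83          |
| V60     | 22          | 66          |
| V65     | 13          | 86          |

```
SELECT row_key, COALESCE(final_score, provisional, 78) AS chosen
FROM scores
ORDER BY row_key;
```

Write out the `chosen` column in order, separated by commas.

row_key=V19: final_score=NULL, provisional=NULL, → literal 78 → 78
row_key=V23: final_score=0 → 0
row_key=V45: final_score=NULL, provisional=NULL, → literal 78 → 78
row_key=V47: final_score=NULL, provisional=NULL, → literal 78 → 78
row_key=V49: final_score=NULL, provisional=NULL, → literal 78 → 78
row_key=V60: final_score=22 → 22
row_key=V65: final_score=13 → 13
row_key=V67: final_score=NULL, provisional=NULL, → literal 78 → 78
row_key=V68: final_score=NULL, provisional=NULL, → literal 78 → 78
row_key=V73: final_score=NULL, provisional=83 → 83
row_key=V84: final_score=62 → 62
row_key=V91: final_score=17 → 17
row_key=V94: final_score=81 → 81
row_key=V95: final_score=NULL, provisional=NULL, → literal 78 → 78

78, 0, 78, 78, 78, 22, 13, 78, 78, 83, 62, 17, 81, 78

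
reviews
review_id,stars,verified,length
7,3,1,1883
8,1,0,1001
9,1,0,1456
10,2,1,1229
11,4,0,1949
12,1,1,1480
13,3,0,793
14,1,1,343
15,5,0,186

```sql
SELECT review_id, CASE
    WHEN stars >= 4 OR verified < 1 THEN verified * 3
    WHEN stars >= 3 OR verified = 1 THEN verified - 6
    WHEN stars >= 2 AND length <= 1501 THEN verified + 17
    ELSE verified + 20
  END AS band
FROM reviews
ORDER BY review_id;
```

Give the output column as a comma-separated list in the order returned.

-5, 0, 0, -5, 0, -5, 0, -5, 0

review_id=7: stars >= 3 OR verified = 1 → -5
review_id=8: stars >= 4 OR verified < 1 → 0
review_id=9: stars >= 4 OR verified < 1 → 0
review_id=10: stars >= 3 OR verified = 1 → -5
review_id=11: stars >= 4 OR verified < 1 → 0
review_id=12: stars >= 3 OR verified = 1 → -5
review_id=13: stars >= 4 OR verified < 1 → 0
review_id=14: stars >= 3 OR verified = 1 → -5
review_id=15: stars >= 4 OR verified < 1 → 0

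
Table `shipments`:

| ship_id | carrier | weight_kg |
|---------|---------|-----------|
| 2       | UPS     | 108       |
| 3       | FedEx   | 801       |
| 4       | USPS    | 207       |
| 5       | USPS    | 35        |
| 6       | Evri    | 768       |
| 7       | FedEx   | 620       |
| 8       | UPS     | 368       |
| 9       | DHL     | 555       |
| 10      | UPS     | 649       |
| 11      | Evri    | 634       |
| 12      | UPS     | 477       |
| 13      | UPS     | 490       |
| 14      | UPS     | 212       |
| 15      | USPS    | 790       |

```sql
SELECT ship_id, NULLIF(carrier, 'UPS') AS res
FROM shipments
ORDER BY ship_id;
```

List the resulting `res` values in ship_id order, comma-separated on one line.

ship_id=2: carrier=UPS vs UPS: equal → NULL
ship_id=3: carrier=FedEx vs UPS: differ → FedEx
ship_id=4: carrier=USPS vs UPS: differ → USPS
ship_id=5: carrier=USPS vs UPS: differ → USPS
ship_id=6: carrier=Evri vs UPS: differ → Evri
ship_id=7: carrier=FedEx vs UPS: differ → FedEx
ship_id=8: carrier=UPS vs UPS: equal → NULL
ship_id=9: carrier=DHL vs UPS: differ → DHL
ship_id=10: carrier=UPS vs UPS: equal → NULL
ship_id=11: carrier=Evri vs UPS: differ → Evri
ship_id=12: carrier=UPS vs UPS: equal → NULL
ship_id=13: carrier=UPS vs UPS: equal → NULL
ship_id=14: carrier=UPS vs UPS: equal → NULL
ship_id=15: carrier=USPS vs UPS: differ → USPS

NULL, FedEx, USPS, USPS, Evri, FedEx, NULL, DHL, NULL, Evri, NULL, NULL, NULL, USPS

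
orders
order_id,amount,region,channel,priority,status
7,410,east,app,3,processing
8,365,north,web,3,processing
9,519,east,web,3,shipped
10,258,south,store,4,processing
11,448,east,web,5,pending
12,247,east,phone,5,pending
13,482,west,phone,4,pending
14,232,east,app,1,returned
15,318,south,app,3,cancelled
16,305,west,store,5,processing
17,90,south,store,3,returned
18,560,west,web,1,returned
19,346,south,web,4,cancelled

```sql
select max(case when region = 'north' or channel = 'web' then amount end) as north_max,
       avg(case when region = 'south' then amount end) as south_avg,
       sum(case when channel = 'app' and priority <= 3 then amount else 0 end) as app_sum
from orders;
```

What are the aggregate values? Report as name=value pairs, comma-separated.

north_max=560, south_avg=253, app_sum=960

[north_max: region = 'north' or channel = 'web']
order_id=7: ✗
order_id=8: ✓ → 365
order_id=9: ✓ → 519
order_id=10: ✗
order_id=11: ✓ → 448
order_id=12: ✗
order_id=13: ✗
order_id=14: ✗
order_id=15: ✗
order_id=16: ✗
order_id=17: ✗
order_id=18: ✓ → 560
order_id=19: ✓ → 346
north_max = MAX(365, 519, 448, 560, 346) = 560
—
[south_avg: region = 'south']
order_id=7: ✗
order_id=8: ✗
order_id=9: ✗
order_id=10: ✓ → 258
order_id=11: ✗
order_id=12: ✗
order_id=13: ✗
order_id=14: ✗
order_id=15: ✓ → 318
order_id=16: ✗
order_id=17: ✓ → 90
order_id=18: ✗
order_id=19: ✓ → 346
south_avg = (258 + 318 + 90 + 346) / 4 = 253
—
[app_sum: channel = 'app' and priority <= 3]
order_id=7: ✓ → 410
order_id=8: ✗
order_id=9: ✗
order_id=10: ✗
order_id=11: ✗
order_id=12: ✗
order_id=13: ✗
order_id=14: ✓ → 232
order_id=15: ✓ → 318
order_id=16: ✗
order_id=17: ✗
order_id=18: ✗
order_id=19: ✗
app_sum = 410 + 232 + 318 = 960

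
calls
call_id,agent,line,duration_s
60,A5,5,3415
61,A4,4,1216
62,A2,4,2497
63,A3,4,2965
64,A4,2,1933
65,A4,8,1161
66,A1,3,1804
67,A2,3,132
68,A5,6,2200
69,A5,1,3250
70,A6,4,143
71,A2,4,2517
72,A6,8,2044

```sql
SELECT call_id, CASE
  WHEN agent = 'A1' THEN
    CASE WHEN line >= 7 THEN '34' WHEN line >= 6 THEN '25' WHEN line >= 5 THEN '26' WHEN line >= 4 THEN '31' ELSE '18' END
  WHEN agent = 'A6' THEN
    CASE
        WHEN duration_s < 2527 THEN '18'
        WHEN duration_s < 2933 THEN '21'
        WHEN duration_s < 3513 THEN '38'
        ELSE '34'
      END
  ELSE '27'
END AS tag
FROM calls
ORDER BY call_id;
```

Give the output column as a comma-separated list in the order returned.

call_id=60: agent='A5' → outer ELSE → 27
call_id=61: agent='A4' → outer ELSE → 27
call_id=62: agent='A2' → outer ELSE → 27
call_id=63: agent='A3' → outer ELSE → 27
call_id=64: agent='A4' → outer ELSE → 27
call_id=65: agent='A4' → outer ELSE → 27
call_id=66: agent='A1' → inner[ELSE] → 18
call_id=67: agent='A2' → outer ELSE → 27
call_id=68: agent='A5' → outer ELSE → 27
call_id=69: agent='A5' → outer ELSE → 27
call_id=70: agent='A6' → inner[duration_s < 2527] → 18
call_id=71: agent='A2' → outer ELSE → 27
call_id=72: agent='A6' → inner[duration_s < 2527] → 18

27, 27, 27, 27, 27, 27, 18, 27, 27, 27, 18, 27, 18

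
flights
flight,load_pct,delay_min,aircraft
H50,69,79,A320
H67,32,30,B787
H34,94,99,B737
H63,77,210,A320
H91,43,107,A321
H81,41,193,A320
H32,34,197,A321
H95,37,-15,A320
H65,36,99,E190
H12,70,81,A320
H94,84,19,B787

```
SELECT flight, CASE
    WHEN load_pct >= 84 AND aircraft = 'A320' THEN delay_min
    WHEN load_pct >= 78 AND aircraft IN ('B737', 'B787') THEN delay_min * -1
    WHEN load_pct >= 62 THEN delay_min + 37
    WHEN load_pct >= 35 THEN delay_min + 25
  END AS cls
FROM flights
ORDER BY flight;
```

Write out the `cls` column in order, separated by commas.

118, NULL, -99, 116, 247, 124, NULL, 218, 132, -19, 10

flight=H12: load_pct >= 62 → 118
flight=H32: (no match → NULL) → NULL
flight=H34: load_pct >= 78 AND aircraft IN ('B737', 'B787') → -99
flight=H50: load_pct >= 62 → 116
flight=H63: load_pct >= 62 → 247
flight=H65: load_pct >= 35 → 124
flight=H67: (no match → NULL) → NULL
flight=H81: load_pct >= 35 → 218
flight=H91: load_pct >= 35 → 132
flight=H94: load_pct >= 78 AND aircraft IN ('B737', 'B787') → -19
flight=H95: load_pct >= 35 → 10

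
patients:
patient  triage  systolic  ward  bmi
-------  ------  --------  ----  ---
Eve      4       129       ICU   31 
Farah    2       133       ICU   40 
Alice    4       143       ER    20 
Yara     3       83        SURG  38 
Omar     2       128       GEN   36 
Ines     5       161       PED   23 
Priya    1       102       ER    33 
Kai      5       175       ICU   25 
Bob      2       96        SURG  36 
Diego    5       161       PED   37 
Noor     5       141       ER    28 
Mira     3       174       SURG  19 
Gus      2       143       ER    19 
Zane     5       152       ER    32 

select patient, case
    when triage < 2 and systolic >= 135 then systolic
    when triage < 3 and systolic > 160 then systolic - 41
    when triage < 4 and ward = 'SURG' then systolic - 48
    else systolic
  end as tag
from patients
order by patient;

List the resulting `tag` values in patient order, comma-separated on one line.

143, 48, 161, 129, 133, 143, 161, 175, 126, 141, 128, 102, 35, 152

patient=Alice: ELSE → 143
patient=Bob: triage < 4 and ward = 'SURG' → 48
patient=Diego: ELSE → 161
patient=Eve: ELSE → 129
patient=Farah: ELSE → 133
patient=Gus: ELSE → 143
patient=Ines: ELSE → 161
patient=Kai: ELSE → 175
patient=Mira: triage < 4 and ward = 'SURG' → 126
patient=Noor: ELSE → 141
patient=Omar: ELSE → 128
patient=Priya: ELSE → 102
patient=Yara: triage < 4 and ward = 'SURG' → 35
patient=Zane: ELSE → 152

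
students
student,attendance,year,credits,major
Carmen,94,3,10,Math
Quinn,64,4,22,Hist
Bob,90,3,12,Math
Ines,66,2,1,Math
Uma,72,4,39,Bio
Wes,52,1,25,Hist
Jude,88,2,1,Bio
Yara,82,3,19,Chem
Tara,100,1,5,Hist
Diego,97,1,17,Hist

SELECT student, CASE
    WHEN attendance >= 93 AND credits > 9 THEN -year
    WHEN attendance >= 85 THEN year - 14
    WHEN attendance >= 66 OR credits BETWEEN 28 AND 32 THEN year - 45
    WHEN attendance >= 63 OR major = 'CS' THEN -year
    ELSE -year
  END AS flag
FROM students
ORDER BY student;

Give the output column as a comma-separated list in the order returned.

student=Bob: attendance >= 85 → -11
student=Carmen: attendance >= 93 AND credits > 9 → -3
student=Diego: attendance >= 93 AND credits > 9 → -1
student=Ines: attendance >= 66 OR credits BETWEEN 28 AND 32 → -43
student=Jude: attendance >= 85 → -12
student=Quinn: attendance >= 63 OR major = 'CS' → -4
student=Tara: attendance >= 85 → -13
student=Uma: attendance >= 66 OR credits BETWEEN 28 AND 32 → -41
student=Wes: ELSE → -1
student=Yara: attendance >= 66 OR credits BETWEEN 28 AND 32 → -42

-11, -3, -1, -43, -12, -4, -13, -41, -1, -42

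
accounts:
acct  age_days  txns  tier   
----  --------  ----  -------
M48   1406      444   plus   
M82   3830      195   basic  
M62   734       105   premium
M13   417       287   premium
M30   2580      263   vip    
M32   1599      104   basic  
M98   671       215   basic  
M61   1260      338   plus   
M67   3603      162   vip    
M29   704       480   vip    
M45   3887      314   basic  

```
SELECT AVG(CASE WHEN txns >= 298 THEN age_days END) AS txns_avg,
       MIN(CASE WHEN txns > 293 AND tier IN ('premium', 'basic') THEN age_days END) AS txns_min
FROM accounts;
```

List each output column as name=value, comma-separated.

txns_avg=1814.25, txns_min=3887

[txns_avg: txns >= 298]
acct=M48: ✓ → 1406
acct=M82: ✗
acct=M62: ✗
acct=M13: ✗
acct=M30: ✗
acct=M32: ✗
acct=M98: ✗
acct=M61: ✓ → 1260
acct=M67: ✗
acct=M29: ✓ → 704
acct=M45: ✓ → 3887
txns_avg = (1406 + 1260 + 704 + 3887) / 4 = 1814.25
—
[txns_min: txns > 293 AND tier IN ('premium', 'basic')]
acct=M48: ✗
acct=M82: ✗
acct=M62: ✗
acct=M13: ✗
acct=M30: ✗
acct=M32: ✗
acct=M98: ✗
acct=M61: ✗
acct=M67: ✗
acct=M29: ✗
acct=M45: ✓ → 3887
txns_min = MIN(3887) = 3887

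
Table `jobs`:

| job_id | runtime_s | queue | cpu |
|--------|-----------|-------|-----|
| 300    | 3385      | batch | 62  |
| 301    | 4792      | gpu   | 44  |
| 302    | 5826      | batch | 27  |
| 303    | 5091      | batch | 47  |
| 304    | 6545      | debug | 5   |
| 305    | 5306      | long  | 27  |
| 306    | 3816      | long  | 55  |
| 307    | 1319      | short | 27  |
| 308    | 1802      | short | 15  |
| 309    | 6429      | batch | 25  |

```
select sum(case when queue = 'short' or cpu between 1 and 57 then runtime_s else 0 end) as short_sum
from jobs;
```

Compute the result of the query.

40926

job_id=300: ✗
job_id=301: ✓ → 4792
job_id=302: ✓ → 5826
job_id=303: ✓ → 5091
job_id=304: ✓ → 6545
job_id=305: ✓ → 5306
job_id=306: ✓ → 3816
job_id=307: ✓ → 1319
job_id=308: ✓ → 1802
job_id=309: ✓ → 6429
short_sum = 4792 + 5826 + 5091 + 6545 + 5306 + 3816 + 1319 + 1802 + 6429 = 40926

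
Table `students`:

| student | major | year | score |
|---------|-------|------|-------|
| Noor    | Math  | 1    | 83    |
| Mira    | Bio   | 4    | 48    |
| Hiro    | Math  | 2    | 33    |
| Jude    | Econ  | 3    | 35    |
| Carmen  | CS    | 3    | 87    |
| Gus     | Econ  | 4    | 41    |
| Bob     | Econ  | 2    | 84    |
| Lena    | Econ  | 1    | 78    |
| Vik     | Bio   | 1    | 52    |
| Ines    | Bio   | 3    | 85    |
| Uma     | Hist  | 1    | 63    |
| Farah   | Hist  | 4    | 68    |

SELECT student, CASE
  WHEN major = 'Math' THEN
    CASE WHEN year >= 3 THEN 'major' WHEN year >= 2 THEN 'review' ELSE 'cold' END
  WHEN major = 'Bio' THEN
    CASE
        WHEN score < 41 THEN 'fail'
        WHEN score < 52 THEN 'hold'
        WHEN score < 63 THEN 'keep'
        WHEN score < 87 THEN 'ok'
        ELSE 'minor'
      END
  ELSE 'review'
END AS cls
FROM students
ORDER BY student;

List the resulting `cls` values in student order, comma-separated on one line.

student=Bob: major='Econ' → outer ELSE → review
student=Carmen: major='CS' → outer ELSE → review
student=Farah: major='Hist' → outer ELSE → review
student=Gus: major='Econ' → outer ELSE → review
student=Hiro: major='Math' → inner[year >= 2] → review
student=Ines: major='Bio' → inner[score < 87] → ok
student=Jude: major='Econ' → outer ELSE → review
student=Lena: major='Econ' → outer ELSE → review
student=Mira: major='Bio' → inner[score < 52] → hold
student=Noor: major='Math' → inner[ELSE] → cold
student=Uma: major='Hist' → outer ELSE → review
student=Vik: major='Bio' → inner[score < 63] → keep

review, review, review, review, review, ok, review, review, hold, cold, review, keep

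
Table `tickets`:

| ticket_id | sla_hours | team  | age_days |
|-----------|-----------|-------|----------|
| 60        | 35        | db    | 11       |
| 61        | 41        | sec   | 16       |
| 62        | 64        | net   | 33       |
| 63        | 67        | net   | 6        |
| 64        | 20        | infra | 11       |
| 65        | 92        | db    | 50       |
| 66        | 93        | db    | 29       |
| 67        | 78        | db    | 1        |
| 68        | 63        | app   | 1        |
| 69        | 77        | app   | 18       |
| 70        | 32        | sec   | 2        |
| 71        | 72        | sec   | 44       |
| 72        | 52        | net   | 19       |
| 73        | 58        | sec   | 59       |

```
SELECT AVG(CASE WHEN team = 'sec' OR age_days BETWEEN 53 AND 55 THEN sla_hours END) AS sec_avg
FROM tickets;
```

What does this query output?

50.75

ticket_id=60: ✗
ticket_id=61: ✓ → 41
ticket_id=62: ✗
ticket_id=63: ✗
ticket_id=64: ✗
ticket_id=65: ✗
ticket_id=66: ✗
ticket_id=67: ✗
ticket_id=68: ✗
ticket_id=69: ✗
ticket_id=70: ✓ → 32
ticket_id=71: ✓ → 72
ticket_id=72: ✗
ticket_id=73: ✓ → 58
sec_avg = (41 + 32 + 72 + 58) / 4 = 50.75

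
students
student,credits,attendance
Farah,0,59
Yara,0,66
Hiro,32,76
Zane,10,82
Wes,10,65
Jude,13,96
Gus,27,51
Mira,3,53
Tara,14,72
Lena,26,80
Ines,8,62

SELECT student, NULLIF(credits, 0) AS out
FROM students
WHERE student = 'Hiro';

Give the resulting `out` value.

32

student = Hiro: credits=32, attendance=76.
credits=32 vs 0: differ → 32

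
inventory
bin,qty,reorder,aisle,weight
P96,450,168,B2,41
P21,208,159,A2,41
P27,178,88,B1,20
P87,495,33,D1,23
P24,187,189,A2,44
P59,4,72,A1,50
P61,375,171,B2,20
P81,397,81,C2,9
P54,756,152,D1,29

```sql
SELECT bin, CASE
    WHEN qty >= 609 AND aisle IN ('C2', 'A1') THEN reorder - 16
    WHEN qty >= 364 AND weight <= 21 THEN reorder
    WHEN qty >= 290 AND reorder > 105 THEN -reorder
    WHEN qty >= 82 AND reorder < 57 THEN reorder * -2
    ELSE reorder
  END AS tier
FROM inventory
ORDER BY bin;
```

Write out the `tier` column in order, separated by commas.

159, 189, 88, -152, 72, 171, 81, -66, -168

bin=P21: ELSE → 159
bin=P24: ELSE → 189
bin=P27: ELSE → 88
bin=P54: qty >= 290 AND reorder > 105 → -152
bin=P59: ELSE → 72
bin=P61: qty >= 364 AND weight <= 21 → 171
bin=P81: qty >= 364 AND weight <= 21 → 81
bin=P87: qty >= 82 AND reorder < 57 → -66
bin=P96: qty >= 290 AND reorder > 105 → -168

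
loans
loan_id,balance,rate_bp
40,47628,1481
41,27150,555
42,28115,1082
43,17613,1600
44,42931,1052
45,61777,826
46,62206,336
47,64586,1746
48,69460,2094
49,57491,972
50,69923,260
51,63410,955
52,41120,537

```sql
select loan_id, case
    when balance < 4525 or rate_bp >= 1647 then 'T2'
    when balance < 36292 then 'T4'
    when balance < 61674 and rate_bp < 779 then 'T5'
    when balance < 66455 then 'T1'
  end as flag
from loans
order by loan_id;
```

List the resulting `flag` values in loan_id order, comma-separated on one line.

T1, T4, T4, T4, T1, T1, T1, T2, T2, T1, NULL, T1, T5

loan_id=40: balance < 66455 → T1
loan_id=41: balance < 36292 → T4
loan_id=42: balance < 36292 → T4
loan_id=43: balance < 36292 → T4
loan_id=44: balance < 66455 → T1
loan_id=45: balance < 66455 → T1
loan_id=46: balance < 66455 → T1
loan_id=47: balance < 4525 or rate_bp >= 1647 → T2
loan_id=48: balance < 4525 or rate_bp >= 1647 → T2
loan_id=49: balance < 66455 → T1
loan_id=50: (no match → NULL) → NULL
loan_id=51: balance < 66455 → T1
loan_id=52: balance < 61674 and rate_bp < 779 → T5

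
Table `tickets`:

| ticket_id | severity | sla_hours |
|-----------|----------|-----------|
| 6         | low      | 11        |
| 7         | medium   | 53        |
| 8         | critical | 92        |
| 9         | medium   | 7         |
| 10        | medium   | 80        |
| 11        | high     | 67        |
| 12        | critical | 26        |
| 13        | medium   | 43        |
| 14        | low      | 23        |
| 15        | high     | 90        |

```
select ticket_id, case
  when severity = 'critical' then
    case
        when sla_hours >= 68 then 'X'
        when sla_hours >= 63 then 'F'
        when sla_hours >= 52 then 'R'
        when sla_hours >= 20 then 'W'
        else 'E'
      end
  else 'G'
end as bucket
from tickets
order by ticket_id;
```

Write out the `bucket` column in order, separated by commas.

ticket_id=6: severity='low' → outer ELSE → G
ticket_id=7: severity='medium' → outer ELSE → G
ticket_id=8: severity='critical' → inner[sla_hours >= 68] → X
ticket_id=9: severity='medium' → outer ELSE → G
ticket_id=10: severity='medium' → outer ELSE → G
ticket_id=11: severity='high' → outer ELSE → G
ticket_id=12: severity='critical' → inner[sla_hours >= 20] → W
ticket_id=13: severity='medium' → outer ELSE → G
ticket_id=14: severity='low' → outer ELSE → G
ticket_id=15: severity='high' → outer ELSE → G

G, G, X, G, G, G, W, G, G, G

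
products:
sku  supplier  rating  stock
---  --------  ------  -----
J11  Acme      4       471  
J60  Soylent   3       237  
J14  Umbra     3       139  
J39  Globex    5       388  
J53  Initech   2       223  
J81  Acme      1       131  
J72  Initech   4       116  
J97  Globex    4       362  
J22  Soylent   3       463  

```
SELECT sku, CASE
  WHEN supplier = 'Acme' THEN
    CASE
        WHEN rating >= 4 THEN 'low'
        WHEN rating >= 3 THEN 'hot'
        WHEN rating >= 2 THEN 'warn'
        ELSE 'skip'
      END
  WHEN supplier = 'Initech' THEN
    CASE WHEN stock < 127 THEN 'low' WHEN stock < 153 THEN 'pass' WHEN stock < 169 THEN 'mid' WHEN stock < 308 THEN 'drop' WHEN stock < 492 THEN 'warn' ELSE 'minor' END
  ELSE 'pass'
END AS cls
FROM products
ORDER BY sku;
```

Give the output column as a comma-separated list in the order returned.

sku=J11: supplier='Acme' → inner[rating >= 4] → low
sku=J14: supplier='Umbra' → outer ELSE → pass
sku=J22: supplier='Soylent' → outer ELSE → pass
sku=J39: supplier='Globex' → outer ELSE → pass
sku=J53: supplier='Initech' → inner[stock < 308] → drop
sku=J60: supplier='Soylent' → outer ELSE → pass
sku=J72: supplier='Initech' → inner[stock < 127] → low
sku=J81: supplier='Acme' → inner[ELSE] → skip
sku=J97: supplier='Globex' → outer ELSE → pass

low, pass, pass, pass, drop, pass, low, skip, pass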